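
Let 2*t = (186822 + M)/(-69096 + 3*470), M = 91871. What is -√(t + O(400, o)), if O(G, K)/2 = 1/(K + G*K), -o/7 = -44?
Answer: -5*I*√359684468819602773/2089940622 ≈ -1.4348*I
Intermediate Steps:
o = 308 (o = -7*(-44) = 308)
O(G, K) = 2/(K + G*K)
t = -278693/135372 (t = ((186822 + 91871)/(-69096 + 3*470))/2 = (278693/(-69096 + 1410))/2 = (278693/(-67686))/2 = (278693*(-1/67686))/2 = (½)*(-278693/67686) = -278693/135372 ≈ -2.0587)
-√(t + O(400, o)) = -√(-278693/135372 + 2/(308*(1 + 400))) = -√(-278693/135372 + 2*(1/308)/401) = -√(-278693/135372 + 2*(1/308)*(1/401)) = -√(-278693/135372 + 1/61754) = -√(-8605136075/4179881244) = -5*I*√359684468819602773/2089940622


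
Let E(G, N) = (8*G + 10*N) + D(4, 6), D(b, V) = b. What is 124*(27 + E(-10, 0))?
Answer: -6076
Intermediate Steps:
E(G, N) = 4 + 8*G + 10*N (E(G, N) = (8*G + 10*N) + 4 = 4 + 8*G + 10*N)
124*(27 + E(-10, 0)) = 124*(27 + (4 + 8*(-10) + 10*0)) = 124*(27 + (4 - 80 + 0)) = 124*(27 - 76) = 124*(-49) = -6076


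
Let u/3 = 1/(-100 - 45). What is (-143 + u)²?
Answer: 430064644/21025 ≈ 20455.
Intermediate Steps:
u = -3/145 (u = 3/(-100 - 45) = 3/(-145) = 3*(-1/145) = -3/145 ≈ -0.020690)
(-143 + u)² = (-143 - 3/145)² = (-20738/145)² = 430064644/21025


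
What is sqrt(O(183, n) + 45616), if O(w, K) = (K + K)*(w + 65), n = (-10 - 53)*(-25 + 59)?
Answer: 4*I*sqrt(63551) ≈ 1008.4*I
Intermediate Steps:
n = -2142 (n = -63*34 = -2142)
O(w, K) = 2*K*(65 + w) (O(w, K) = (2*K)*(65 + w) = 2*K*(65 + w))
sqrt(O(183, n) + 45616) = sqrt(2*(-2142)*(65 + 183) + 45616) = sqrt(2*(-2142)*248 + 45616) = sqrt(-1062432 + 45616) = sqrt(-1016816) = 4*I*sqrt(63551)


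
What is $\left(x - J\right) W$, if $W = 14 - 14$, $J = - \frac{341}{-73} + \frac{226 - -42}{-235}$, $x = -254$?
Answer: $0$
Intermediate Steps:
$J = \frac{60571}{17155}$ ($J = \left(-341\right) \left(- \frac{1}{73}\right) + \left(226 + 42\right) \left(- \frac{1}{235}\right) = \frac{341}{73} + 268 \left(- \frac{1}{235}\right) = \frac{341}{73} - \frac{268}{235} = \frac{60571}{17155} \approx 3.5308$)
$W = 0$ ($W = 14 - 14 = 0$)
$\left(x - J\right) W = \left(-254 - \frac{60571}{17155}\right) 0 = \left(- \frac{4417941}{17155}\right) 0 = 0$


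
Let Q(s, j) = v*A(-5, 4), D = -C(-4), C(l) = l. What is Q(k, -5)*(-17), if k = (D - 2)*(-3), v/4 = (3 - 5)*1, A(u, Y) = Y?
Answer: 544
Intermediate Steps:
v = -8 (v = 4*((3 - 5)*1) = 4*(-2*1) = 4*(-2) = -8)
D = 4 (D = -1*(-4) = 4)
k = -6 (k = (4 - 2)*(-3) = 2*(-3) = -6)
Q(s, j) = -32 (Q(s, j) = -8*4 = -32)
Q(k, -5)*(-17) = -32*(-17) = 544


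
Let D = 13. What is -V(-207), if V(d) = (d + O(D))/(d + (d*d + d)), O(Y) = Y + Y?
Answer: 181/42435 ≈ 0.0042653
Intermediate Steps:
O(Y) = 2*Y
V(d) = (26 + d)/(d² + 2*d) (V(d) = (d + 2*13)/(d + (d*d + d)) = (d + 26)/(d + (d² + d)) = (26 + d)/(d + (d + d²)) = (26 + d)/(d² + 2*d))
-V(-207) = -(26 - 207)/((-207)*(2 - 207)) = -(-1)*(-181)/(207*(-205)) = -(-1)*(-1)*(-181)/(207*205) = -1*(-181/42435) = 181/42435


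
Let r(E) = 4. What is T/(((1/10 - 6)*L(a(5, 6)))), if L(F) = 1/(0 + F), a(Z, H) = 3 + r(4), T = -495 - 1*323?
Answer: 57260/59 ≈ 970.51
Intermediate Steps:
T = -818 (T = -495 - 323 = -818)
a(Z, H) = 7 (a(Z, H) = 3 + 4 = 7)
L(F) = 1/F
T/(((1/10 - 6)*L(a(5, 6)))) = -818*7/(1/10 - 6) = -818/((-59/10*1/7)) = -818/(-59/70) = -818*(-70/59) = 57260/59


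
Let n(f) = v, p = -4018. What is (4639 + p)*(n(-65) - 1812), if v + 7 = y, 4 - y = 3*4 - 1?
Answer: -1133946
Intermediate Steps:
y = -7 (y = 4 - (3*4 - 1) = 4 - (12 - 1) = 4 - 1*11 = 4 - 11 = -7)
v = -14 (v = -7 - 7 = -14)
n(f) = -14
(4639 + p)*(n(-65) - 1812) = (4639 - 4018)*(-14 - 1812) = 621*(-1826) = -1133946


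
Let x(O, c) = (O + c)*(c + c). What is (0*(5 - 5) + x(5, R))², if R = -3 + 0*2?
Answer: 144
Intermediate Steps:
R = -3 (R = -3 + 0 = -3)
x(O, c) = 2*c*(O + c) (x(O, c) = (O + c)*(2*c) = 2*c*(O + c))
(0*(5 - 5) + x(5, R))² = (0*(5 - 5) + 2*(-3)*(5 - 3))² = (0*0 + 2*(-3)*2)² = (0 - 12)² = (-12)² = 144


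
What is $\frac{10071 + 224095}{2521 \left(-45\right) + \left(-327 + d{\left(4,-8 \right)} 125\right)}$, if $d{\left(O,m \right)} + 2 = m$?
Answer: $- \frac{117083}{57511} \approx -2.0358$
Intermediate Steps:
$d{\left(O,m \right)} = -2 + m$
$\frac{10071 + 224095}{2521 \left(-45\right) + \left(-327 + d{\left(4,-8 \right)} 125\right)} = \frac{10071 + 224095}{2521 \left(-45\right) + \left(-327 + \left(-2 - 8\right) 125\right)} = \frac{234166}{-113445 - 1577} = \frac{234166}{-115022} = 234166 \left(- \frac{1}{115022}\right) = - \frac{117083}{57511}$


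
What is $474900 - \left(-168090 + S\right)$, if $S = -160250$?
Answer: $803240$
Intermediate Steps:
$474900 - \left(-168090 + S\right) = 474900 - \left(-168090 - 160250\right) = 474900 - -328340 = 474900 + 328340 = 803240$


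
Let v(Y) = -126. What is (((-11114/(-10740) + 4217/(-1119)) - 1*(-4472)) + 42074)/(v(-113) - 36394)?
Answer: -2825049327/2216664400 ≈ -1.2745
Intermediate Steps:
(((-11114/(-10740) + 4217/(-1119)) - 1*(-4472)) + 42074)/(v(-113) - 36394) = (((-11114/(-10740) + 4217/(-1119)) - 1*(-4472)) + 42074)/(-126 - 36394) = (((-11114*(-1/10740) + 4217*(-1/1119)) + 4472) + 42074)/(-36520) = (((5557/5370 - 4217/1119) + 4472) + 42074)*(-1/36520) = ((-1825223/667670 + 4472) + 42074)*(-1/36520) = (2983995017/667670 + 42074)*(-1/36520) = (31075542597/667670)*(-1/36520) = -2825049327/2216664400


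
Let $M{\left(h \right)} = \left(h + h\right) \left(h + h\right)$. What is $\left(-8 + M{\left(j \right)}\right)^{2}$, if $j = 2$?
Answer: $64$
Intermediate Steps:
$M{\left(h \right)} = 4 h^{2}$ ($M{\left(h \right)} = 2 h 2 h = 4 h^{2}$)
$\left(-8 + M{\left(j \right)}\right)^{2} = \left(-8 + 4 \cdot 2^{2}\right)^{2} = \left(-8 + 4 \cdot 4\right)^{2} = \left(-8 + 16\right)^{2} = 8^{2} = 64$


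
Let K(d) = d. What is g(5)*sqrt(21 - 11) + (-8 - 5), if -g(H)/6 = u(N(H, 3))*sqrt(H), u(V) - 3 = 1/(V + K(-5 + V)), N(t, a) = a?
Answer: -13 - 120*sqrt(2) ≈ -182.71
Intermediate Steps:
u(V) = 3 + 1/(-5 + 2*V) (u(V) = 3 + 1/(V + (-5 + V)) = 3 + 1/(-5 + 2*V))
g(H) = -24*sqrt(H) (g(H) = -6*2*(-7 + 3*3)/(-5 + 2*3)*sqrt(H) = -6*2*(-7 + 9)/(-5 + 6)*sqrt(H) = -6*2*2/1*sqrt(H) = -6*2*1*2*sqrt(H) = -24*sqrt(H))
g(5)*sqrt(21 - 11) + (-8 - 5) = (-24*sqrt(5))*sqrt(21 - 11) + (-8 - 5) = (-24*sqrt(5))*sqrt(10) - 13 = -120*sqrt(2) - 13 = -13 - 120*sqrt(2)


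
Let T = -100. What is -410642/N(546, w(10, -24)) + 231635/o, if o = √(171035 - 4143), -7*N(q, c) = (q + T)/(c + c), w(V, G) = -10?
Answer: -28744940/223 + 231635*√41723/83446 ≈ -1.2833e+5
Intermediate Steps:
N(q, c) = -(-100 + q)/(14*c) (N(q, c) = -(q - 100)/(7*(c + c)) = -(-100 + q)/(7*(2*c)) = -(-100 + q)*1/(2*c)/7 = -(-100 + q)/(14*c))
o = 2*√41723 (o = √166892 = 2*√41723 ≈ 408.52)
-410642/N(546, w(10, -24)) + 231635/o = -410642*(-140/(100 - 1*546)) + 231635/((2*√41723)) = -410642*(-140/(100 - 546)) + 231635*(√41723/83446) = -410642/((1/14)*(-⅒)*(-446)) + 231635*√41723/83446 = -410642/223/70 + 231635*√41723/83446 = -410642*70/223 + 231635*√41723/83446 = -28744940/223 + 231635*√41723/83446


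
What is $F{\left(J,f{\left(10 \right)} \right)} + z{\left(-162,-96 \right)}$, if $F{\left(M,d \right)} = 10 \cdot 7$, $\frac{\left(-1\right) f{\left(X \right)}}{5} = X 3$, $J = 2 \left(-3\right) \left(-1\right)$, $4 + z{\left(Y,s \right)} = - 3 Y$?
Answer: $552$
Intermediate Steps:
$z{\left(Y,s \right)} = -4 - 3 Y$
$J = 6$ ($J = \left(-6\right) \left(-1\right) = 6$)
$f{\left(X \right)} = - 15 X$ ($f{\left(X \right)} = - 5 X 3 = - 5 \cdot 3 X = - 15 X$)
$F{\left(M,d \right)} = 70$
$F{\left(J,f{\left(10 \right)} \right)} + z{\left(-162,-96 \right)} = 70 - -482 = 70 + \left(-4 + 486\right) = 70 + 482 = 552$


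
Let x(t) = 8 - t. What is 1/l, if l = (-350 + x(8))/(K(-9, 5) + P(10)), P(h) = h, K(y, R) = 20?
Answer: -3/35 ≈ -0.085714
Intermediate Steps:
l = -35/3 (l = (-350 + (8 - 1*8))/(20 + 10) = (-350 + (8 - 8))/30 = (-350 + 0)*(1/30) = -350*1/30 = -35/3 ≈ -11.667)
1/l = 1/(-35/3) = -3/35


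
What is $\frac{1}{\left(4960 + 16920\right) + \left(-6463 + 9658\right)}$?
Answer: $\frac{1}{25075} \approx 3.988 \cdot 10^{-5}$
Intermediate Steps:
$\frac{1}{\left(4960 + 16920\right) + \left(-6463 + 9658\right)} = \frac{1}{21880 + 3195} = \frac{1}{25075}$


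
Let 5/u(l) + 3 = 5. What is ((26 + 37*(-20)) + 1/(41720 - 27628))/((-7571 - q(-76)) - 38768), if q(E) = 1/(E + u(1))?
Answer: 1479067989/95992322452 ≈ 0.015408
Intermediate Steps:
u(l) = 5/2 (u(l) = 5/(-3 + 5) = 5/2)
q(E) = 1/(5/2 + E) (q(E) = 1/(E + 5/2) = 1/(5/2 + E))
((26 + 37*(-20)) + 1/(41720 - 27628))/((-7571 - q(-76)) - 38768) = ((26 + 37*(-20)) + 1/(41720 - 27628))/((-7571 - 2/(5 + 2*(-76))) - 38768) = ((26 - 740) + 1/14092)/((-7571 - 2/(5 - 152)) - 38768) = (-714 + 1/14092)/((-7571 - 2/(-147)) - 38768) = -10061687/(14092*((-7571 - 2*(-1)/147) - 38768)) = -10061687/(14092*((-7571 - 1*(-2/147)) - 38768)) = -10061687/(14092*((-7571 + 2/147) - 38768)) = -10061687/(14092*(-1112935/147 - 38768)) = -10061687/(14092*(-6811831/147)) = -10061687/14092*(-147/6811831) = 1479067989/95992322452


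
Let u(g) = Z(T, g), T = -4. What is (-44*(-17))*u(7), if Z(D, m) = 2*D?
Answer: -5984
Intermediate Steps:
u(g) = -8 (u(g) = 2*(-4) = -8)
(-44*(-17))*u(7) = -44*(-17)*(-8) = 748*(-8) = -5984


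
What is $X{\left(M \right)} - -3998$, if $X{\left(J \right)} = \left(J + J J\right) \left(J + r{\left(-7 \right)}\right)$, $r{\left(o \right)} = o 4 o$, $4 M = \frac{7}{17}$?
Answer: $\frac{1264100011}{314432} \approx 4020.3$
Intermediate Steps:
$M = \frac{7}{68}$ ($M = \frac{7 \cdot \frac{1}{17}}{4} = \frac{1}{4} \cdot \frac{7}{17} = \frac{7}{68} \approx 0.10294$)
$r{\left(o \right)} = 4 o^{2}$ ($r{\left(o \right)} = 4 o o = 4 o^{2}$)
$X{\left(J \right)} = \left(196 + J\right) \left(J + J^{2}\right)$ ($X{\left(J \right)} = \left(J + J J\right) \left(J + 4 \left(-7\right)^{2}\right) = \left(J + J^{2}\right) \left(J + 4 \cdot 49\right) = \left(J + J^{2}\right) \left(J + 196\right) = \left(J + J^{2}\right) \left(196 + J\right) = \left(196 + J\right) \left(J + J^{2}\right)$)
$X{\left(M \right)} - -3998 = \frac{7 \left(196 + \left(\frac{7}{68}\right)^{2} + 197 \cdot \frac{7}{68}\right)}{68} - -3998 = \frac{7 \left(196 + \frac{49}{4624} + \frac{1379}{68}\right)}{68} + 3998 = \frac{7}{68} \cdot \frac{1000125}{4624} + 3998 = \frac{7000875}{314432} + 3998 = \frac{1264100011}{314432}$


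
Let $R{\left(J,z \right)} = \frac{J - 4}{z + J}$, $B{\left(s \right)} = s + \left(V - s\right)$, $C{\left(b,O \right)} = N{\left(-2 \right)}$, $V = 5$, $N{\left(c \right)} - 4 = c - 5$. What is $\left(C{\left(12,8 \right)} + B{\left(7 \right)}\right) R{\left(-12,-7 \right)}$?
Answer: $\frac{32}{19} \approx 1.6842$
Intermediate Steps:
$N{\left(c \right)} = -1 + c$ ($N{\left(c \right)} = 4 + \left(c - 5\right) = 4 + \left(-5 + c\right) = -1 + c$)
$C{\left(b,O \right)} = -3$ ($C{\left(b,O \right)} = -1 - 2 = -3$)
$B{\left(s \right)} = 5$ ($B{\left(s \right)} = s - \left(-5 + s\right) = 5$)
$R{\left(J,z \right)} = \frac{-4 + J}{J + z}$
$\left(C{\left(12,8 \right)} + B{\left(7 \right)}\right) R{\left(-12,-7 \right)} = \left(-3 + 5\right) \frac{-4 - 12}{-12 - 7} = 2 \frac{1}{-19} \left(-16\right) = 2 \left(\left(- \frac{1}{19}\right) \left(-16\right)\right) = 2 \cdot \frac{16}{19} = \frac{32}{19}$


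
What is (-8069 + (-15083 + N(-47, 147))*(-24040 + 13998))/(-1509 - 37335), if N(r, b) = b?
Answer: -49993081/12948 ≈ -3861.1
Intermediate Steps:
(-8069 + (-15083 + N(-47, 147))*(-24040 + 13998))/(-1509 - 37335) = (-8069 + (-15083 + 147)*(-24040 + 13998))/(-1509 - 37335) = (-8069 - 14936*(-10042))/(-38844) = (-8069 + 149987312)*(-1/38844) = 149979243*(-1/38844) = -49993081/12948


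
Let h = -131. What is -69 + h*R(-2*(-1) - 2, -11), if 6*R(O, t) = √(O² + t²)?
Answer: -1855/6 ≈ -309.17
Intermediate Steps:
R(O, t) = √(O² + t²)/6
-69 + h*R(-2*(-1) - 2, -11) = -69 - 131*√((-2*(-1) - 2)² + (-11)²)/6 = -69 - 131*√((2 - 2)² + 121)/6 = -69 - 131*√(0² + 121)/6 = -69 - 131*√(0 + 121)/6 = -69 - 131*√121/6 = -69 - 131*11/6 = -69 - 1441/6 = -1855/6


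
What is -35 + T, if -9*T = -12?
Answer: -101/3 ≈ -33.667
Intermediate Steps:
T = 4/3 (T = -⅑*(-12) = 4/3 ≈ 1.3333)
-35 + T = -35 + 4/3 = -101/3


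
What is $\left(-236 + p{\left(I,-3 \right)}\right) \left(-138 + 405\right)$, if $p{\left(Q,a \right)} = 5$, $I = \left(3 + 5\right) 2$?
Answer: $-61677$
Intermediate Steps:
$I = 16$ ($I = 8 \cdot 2 = 16$)
$\left(-236 + p{\left(I,-3 \right)}\right) \left(-138 + 405\right) = \left(-236 + 5\right) \left(-138 + 405\right) = \left(-231\right) 267 = -61677$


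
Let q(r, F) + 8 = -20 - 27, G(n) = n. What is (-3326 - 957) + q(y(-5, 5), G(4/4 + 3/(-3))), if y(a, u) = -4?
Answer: -4338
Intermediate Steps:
q(r, F) = -55 (q(r, F) = -8 + (-20 - 27) = -8 - 47 = -55)
(-3326 - 957) + q(y(-5, 5), G(4/4 + 3/(-3))) = (-3326 - 957) - 55 = -4283 - 55 = -4338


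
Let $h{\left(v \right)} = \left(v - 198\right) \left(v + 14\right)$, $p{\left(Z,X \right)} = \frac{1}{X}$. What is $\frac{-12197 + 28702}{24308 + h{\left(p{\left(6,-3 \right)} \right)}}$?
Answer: $\frac{148545}{194377} \approx 0.76421$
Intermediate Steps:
$h{\left(v \right)} = \left(-198 + v\right) \left(14 + v\right)$
$\frac{-12197 + 28702}{24308 + h{\left(p{\left(6,-3 \right)} \right)}} = \frac{-12197 + 28702}{24308 - \left(2772 - \frac{184}{3} - \frac{1}{9}\right)} = \frac{16505}{24308 - \left(\frac{8132}{3} - \frac{1}{9}\right)} = \frac{16505}{24308 + \left(-2772 + \frac{1}{9} + \frac{184}{3}\right)} = \frac{16505}{24308 - \frac{24395}{9}} = \frac{16505}{\frac{194377}{9}} = 16505 \cdot \frac{9}{194377} = \frac{148545}{194377}$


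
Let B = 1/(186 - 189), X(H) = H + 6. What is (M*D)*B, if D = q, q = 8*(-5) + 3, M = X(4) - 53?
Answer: -1591/3 ≈ -530.33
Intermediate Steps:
X(H) = 6 + H
B = -⅓ (B = 1/(-3) = -⅓ ≈ -0.33333)
M = -43 (M = (6 + 4) - 53 = 10 - 53 = -43)
q = -37 (q = -40 + 3 = -37)
D = -37
(M*D)*B = -43*(-37)*(-⅓) = 1591*(-⅓) = -1591/3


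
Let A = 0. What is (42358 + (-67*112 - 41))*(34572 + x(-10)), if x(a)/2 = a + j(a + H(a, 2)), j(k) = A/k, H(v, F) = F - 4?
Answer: 1202858776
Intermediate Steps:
H(v, F) = -4 + F
j(k) = 0 (j(k) = 0/k = 0)
x(a) = 2*a (x(a) = 2*(a + 0) = 2*a)
(42358 + (-67*112 - 41))*(34572 + x(-10)) = (42358 + (-67*112 - 41))*(34572 + 2*(-10)) = (42358 + (-7504 - 41))*(34572 - 20) = (42358 - 7545)*34552 = 34813*34552 = 1202858776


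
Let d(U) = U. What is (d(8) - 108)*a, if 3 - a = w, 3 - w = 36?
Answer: -3600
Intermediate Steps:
w = -33 (w = 3 - 1*36 = 3 - 36 = -33)
a = 36 (a = 3 - 1*(-33) = 3 + 33 = 36)
(d(8) - 108)*a = (8 - 108)*36 = -100*36 = -3600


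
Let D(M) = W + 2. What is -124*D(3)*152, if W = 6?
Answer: -150784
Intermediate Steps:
D(M) = 8 (D(M) = 6 + 2 = 8)
-124*D(3)*152 = -124*8*152 = -992*152 = -150784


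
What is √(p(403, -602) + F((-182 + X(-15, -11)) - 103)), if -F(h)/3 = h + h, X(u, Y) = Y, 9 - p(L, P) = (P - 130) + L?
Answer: √2114 ≈ 45.978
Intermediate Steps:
p(L, P) = 139 - L - P (p(L, P) = 9 - ((P - 130) + L) = 9 - ((-130 + P) + L) = 9 - (-130 + L + P) = 9 + (130 - L - P) = 139 - L - P)
F(h) = -6*h (F(h) = -3*(h + h) = -6*h)
√(p(403, -602) + F((-182 + X(-15, -11)) - 103)) = √((139 - 1*403 - 1*(-602)) - 6*((-182 - 11) - 103)) = √((139 - 403 + 602) - 6*(-193 - 103)) = √(338 - 6*(-296)) = √(338 + 1776) = √2114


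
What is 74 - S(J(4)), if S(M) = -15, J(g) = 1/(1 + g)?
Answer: 89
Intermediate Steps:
74 - S(J(4)) = 74 - 1*(-15) = 74 + 15 = 89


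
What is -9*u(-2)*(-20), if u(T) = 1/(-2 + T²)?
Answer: 90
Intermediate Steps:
-9*u(-2)*(-20) = -9/(-2 + (-2)²)*(-20) = -9/(-2 + 4)*(-20) = -9/2*(-20) = 90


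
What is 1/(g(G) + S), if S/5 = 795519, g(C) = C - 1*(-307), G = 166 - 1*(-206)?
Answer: 1/3978274 ≈ 2.5137e-7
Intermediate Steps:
G = 372 (G = 166 + 206 = 372)
g(C) = 307 + C (g(C) = C + 307 = 307 + C)
S = 3977595 (S = 5*795519 = 3977595)
1/(g(G) + S) = 1/((307 + 372) + 3977595) = 1/(679 + 3977595) = 1/3978274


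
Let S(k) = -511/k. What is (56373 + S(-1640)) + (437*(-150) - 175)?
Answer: -15336769/1640 ≈ -9351.7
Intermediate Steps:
(56373 + S(-1640)) + (437*(-150) - 175) = (56373 - 511/(-1640)) + (437*(-150) - 175) = (56373 - 511*(-1/1640)) + (-65550 - 175) = (56373 + 511/1640) - 65725 = 92452231/1640 - 65725 = -15336769/1640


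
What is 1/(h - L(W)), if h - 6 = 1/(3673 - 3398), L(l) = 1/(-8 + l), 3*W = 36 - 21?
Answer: 825/5228 ≈ 0.15780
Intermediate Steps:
W = 5 (W = (36 - 21)/3 = (1/3)*15 = 5)
h = 1651/275 (h = 6 + 1/(3673 - 3398) = 6 + 1/275 = 1651/275 ≈ 6.0036)
1/(h - L(W)) = 1/(1651/275 - 1/(-8 + 5)) = 1/(1651/275 - 1/(-3)) = 1/(1651/275 - 1*(-1/3)) = 1/(1651/275 + 1/3) = 1/(5228/825) = 825/5228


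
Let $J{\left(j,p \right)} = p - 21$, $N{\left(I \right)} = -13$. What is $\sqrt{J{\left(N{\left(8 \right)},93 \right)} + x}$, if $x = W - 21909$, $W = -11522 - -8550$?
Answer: $i \sqrt{24809} \approx 157.51 i$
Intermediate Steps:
$W = -2972$ ($W = -11522 + 8550 = -2972$)
$J{\left(j,p \right)} = -21 + p$ ($J{\left(j,p \right)} = p - 21 = -21 + p$)
$x = -24881$ ($x = -2972 - 21909 = -24881$)
$\sqrt{J{\left(N{\left(8 \right)},93 \right)} + x} = \sqrt{\left(-21 + 93\right) - 24881} = \sqrt{72 - 24881} = \sqrt{-24809} = i \sqrt{24809}$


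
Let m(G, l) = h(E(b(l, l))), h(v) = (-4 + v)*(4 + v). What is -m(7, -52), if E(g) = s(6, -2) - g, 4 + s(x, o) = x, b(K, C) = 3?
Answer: 15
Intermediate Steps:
s(x, o) = -4 + x
E(g) = 2 - g (E(g) = (-4 + 6) - g = 2 - g)
m(G, l) = -15 (m(G, l) = -16 + (2 - 1*3)² = -16 + (2 - 3)² = -16 + (-1)² = -16 + 1 = -15)
-m(7, -52) = -1*(-15) = 15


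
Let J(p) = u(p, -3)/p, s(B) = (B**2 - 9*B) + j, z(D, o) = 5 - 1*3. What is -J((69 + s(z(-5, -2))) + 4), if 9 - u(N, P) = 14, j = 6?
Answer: 1/13 ≈ 0.076923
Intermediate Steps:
u(N, P) = -5 (u(N, P) = 9 - 1*14 = 9 - 14 = -5)
z(D, o) = 2 (z(D, o) = 5 - 3 = 2)
s(B) = 6 + B**2 - 9*B (s(B) = (B**2 - 9*B) + 6 = 6 + B**2 - 9*B)
J(p) = -5/p
-J((69 + s(z(-5, -2))) + 4) = -(-5)/((69 + (6 + 2**2 - 9*2)) + 4) = -(-5)/((69 + (6 + 4 - 18)) + 4) = -(-5)/((69 - 8) + 4) = -(-5)/(61 + 4) = -(-5)/65 = -1*(-1/13) = 1/13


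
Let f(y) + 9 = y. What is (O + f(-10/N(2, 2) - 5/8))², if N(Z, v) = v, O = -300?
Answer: 6335289/64 ≈ 98989.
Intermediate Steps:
f(y) = -9 + y
(O + f(-10/N(2, 2) - 5/8))² = (-300 + (-9 + (-10/2 - 5/8)))² = (-300 + (-9 + (-10*½ - 5*⅛)))² = (-300 + (-9 + (-5 - 5/8)))² = (-300 + (-9 - 45/8))² = (-300 - 117/8)² = (-2517/8)² = 6335289/64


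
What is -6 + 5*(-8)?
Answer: -46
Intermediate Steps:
-6 + 5*(-8) = -6 - 40 = -46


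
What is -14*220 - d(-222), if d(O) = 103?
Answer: -3183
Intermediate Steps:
-14*220 - d(-222) = -14*220 - 1*103 = -3080 - 103 = -3183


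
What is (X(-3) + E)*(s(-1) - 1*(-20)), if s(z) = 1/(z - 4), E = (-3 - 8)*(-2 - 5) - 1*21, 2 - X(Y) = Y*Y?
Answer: 4851/5 ≈ 970.20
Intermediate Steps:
X(Y) = 2 - Y² (X(Y) = 2 - Y*Y = 2 - Y²)
E = 56 (E = -11*(-7) - 21 = 77 - 21 = 56)
s(z) = 1/(-4 + z)
(X(-3) + E)*(s(-1) - 1*(-20)) = ((2 - 1*(-3)²) + 56)*(1/(-4 - 1) - 1*(-20)) = ((2 - 1*9) + 56)*(1/(-5) + 20) = ((2 - 9) + 56)*(-⅕ + 20) = (-7 + 56)*(99/5) = 49*(99/5) = 4851/5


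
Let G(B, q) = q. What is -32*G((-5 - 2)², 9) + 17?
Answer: -271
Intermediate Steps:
-32*G((-5 - 2)², 9) + 17 = -32*9 + 17 = -288 + 17 = -271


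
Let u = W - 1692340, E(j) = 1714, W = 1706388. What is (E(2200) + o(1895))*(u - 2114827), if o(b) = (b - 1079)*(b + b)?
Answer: -6500553901766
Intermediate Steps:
o(b) = 2*b*(-1079 + b) (o(b) = (-1079 + b)*(2*b) = 2*b*(-1079 + b))
u = 14048 (u = 1706388 - 1692340 = 14048)
(E(2200) + o(1895))*(u - 2114827) = (1714 + 2*1895*(-1079 + 1895))*(14048 - 2114827) = (1714 + 2*1895*816)*(-2100779) = (1714 + 3092640)*(-2100779) = 3094354*(-2100779) = -6500553901766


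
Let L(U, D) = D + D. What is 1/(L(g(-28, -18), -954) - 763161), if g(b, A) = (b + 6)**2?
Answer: -1/765069 ≈ -1.3071e-6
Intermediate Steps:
g(b, A) = (6 + b)**2
L(U, D) = 2*D
1/(L(g(-28, -18), -954) - 763161) = 1/(2*(-954) - 763161) = 1/(-1908 - 763161) = 1/(-765069) = -1/765069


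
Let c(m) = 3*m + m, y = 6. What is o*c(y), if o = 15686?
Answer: 376464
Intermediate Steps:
c(m) = 4*m
o*c(y) = 15686*(4*6) = 15686*24 = 376464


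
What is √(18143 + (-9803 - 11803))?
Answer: I*√3463 ≈ 58.847*I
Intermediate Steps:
√(18143 + (-9803 - 11803)) = √(18143 - 21606) = √(-3463) = I*√3463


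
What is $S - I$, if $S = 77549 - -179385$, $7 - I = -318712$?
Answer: $-61785$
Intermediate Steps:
$I = 318719$ ($I = 7 - -318712 = 7 + 318712 = 318719$)
$S = 256934$ ($S = 77549 + 179385 = 256934$)
$S - I = 256934 - 318719 = -61785$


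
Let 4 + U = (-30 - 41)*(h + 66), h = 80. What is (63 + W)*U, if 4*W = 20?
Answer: -705160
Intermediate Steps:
W = 5 (W = (¼)*20 = 5)
U = -10370 (U = -4 + (-30 - 41)*(80 + 66) = -4 - 71*146 = -4 - 10366 = -10370)
(63 + W)*U = (63 + 5)*(-10370) = 68*(-10370) = -705160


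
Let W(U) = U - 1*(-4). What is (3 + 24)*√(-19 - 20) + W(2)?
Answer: 6 + 27*I*√39 ≈ 6.0 + 168.61*I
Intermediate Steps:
W(U) = 4 + U (W(U) = U + 4 = 4 + U)
(3 + 24)*√(-19 - 20) + W(2) = (3 + 24)*√(-19 - 20) + (4 + 2) = 27*√(-39) + 6 = 27*(I*√39) + 6 = 27*I*√39 + 6 = 6 + 27*I*√39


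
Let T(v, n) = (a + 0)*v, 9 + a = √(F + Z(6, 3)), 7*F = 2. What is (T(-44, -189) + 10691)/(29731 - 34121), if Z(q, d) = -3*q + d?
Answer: -11087/4390 + 22*I*√721/15365 ≈ -2.5255 + 0.038447*I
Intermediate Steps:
F = 2/7 (F = (⅐)*2 = 2/7 ≈ 0.28571)
Z(q, d) = d - 3*q
a = -9 + I*√721/7 (a = -9 + √(2/7 + (3 - 3*6)) = -9 + √(2/7 + (3 - 18)) = -9 + √(2/7 - 15) = -9 + √(-103/7) = -9 + I*√721/7 ≈ -9.0 + 3.8359*I)
T(v, n) = v*(-9 + I*√721/7) (T(v, n) = ((-9 + I*√721/7) + 0)*v = (-9 + I*√721/7)*v = v*(-9 + I*√721/7))
(T(-44, -189) + 10691)/(29731 - 34121) = ((⅐)*(-44)*(-63 + I*√721) + 10691)/(29731 - 34121) = ((396 - 44*I*√721/7) + 10691)/(-4390) = (11087 - 44*I*√721/7)*(-1/4390) = -11087/4390 + 22*I*√721/15365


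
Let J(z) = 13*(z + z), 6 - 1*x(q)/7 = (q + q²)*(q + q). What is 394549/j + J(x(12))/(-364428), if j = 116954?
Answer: 18612531703/3551776026 ≈ 5.2403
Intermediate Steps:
x(q) = 42 - 14*q*(q + q²) (x(q) = 42 - 7*(q + q²)*(q + q) = 42 - 7*(q + q²)*2*q = 42 - 14*q*(q + q²))
J(z) = 26*z (J(z) = 13*(2*z) = 26*z)
394549/j + J(x(12))/(-364428) = 394549/116954 + (26*(42 - 14*12² - 14*12³))/(-364428) = 394549*(1/116954) + (26*(42 - 14*144 - 14*1728))*(-1/364428) = 394549/116954 + (26*(42 - 2016 - 24192))*(-1/364428) = 394549/116954 + (26*(-26166))*(-1/364428) = 394549/116954 - 680316*(-1/364428) = 394549/116954 + 56693/30369 = 18612531703/3551776026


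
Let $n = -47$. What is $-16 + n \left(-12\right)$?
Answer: $548$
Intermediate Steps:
$-16 + n \left(-12\right) = -16 - -564 = -16 + 564 = 548$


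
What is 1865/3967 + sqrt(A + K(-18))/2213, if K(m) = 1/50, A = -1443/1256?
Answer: 1865/3967 + I*sqrt(11130358)/6948820 ≈ 0.47013 + 0.00048011*I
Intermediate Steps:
A = -1443/1256 (A = -1443*1/1256 = -1443/1256 ≈ -1.1489)
K(m) = 1/50
1865/3967 + sqrt(A + K(-18))/2213 = 1865/3967 + sqrt(-1443/1256 + 1/50)/2213 = 1865*(1/3967) + sqrt(-35447/31400)*(1/2213) = 1865/3967 + (I*sqrt(11130358)/3140)*(1/2213) = 1865/3967 + I*sqrt(11130358)/6948820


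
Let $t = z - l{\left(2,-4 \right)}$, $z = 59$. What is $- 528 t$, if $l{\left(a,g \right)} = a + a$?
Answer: $-29040$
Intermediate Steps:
$l{\left(a,g \right)} = 2 a$
$t = 55$ ($t = 59 - 2 \cdot 2 = 59 - 4 = 55$)
$- 528 t = \left(-528\right) 55 = -29040$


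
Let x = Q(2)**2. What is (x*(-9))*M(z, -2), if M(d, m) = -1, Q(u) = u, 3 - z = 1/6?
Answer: 36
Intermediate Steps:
z = 17/6 (z = 3 - 1/6 = 17/6 ≈ 2.8333)
x = 4 (x = 2**2 = 4)
(x*(-9))*M(z, -2) = (4*(-9))*(-1) = -36*(-1) = 36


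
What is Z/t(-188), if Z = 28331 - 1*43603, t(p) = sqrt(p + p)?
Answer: 3818*I*sqrt(94)/47 ≈ 787.59*I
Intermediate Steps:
t(p) = sqrt(2)*sqrt(p) (t(p) = sqrt(2*p) = sqrt(2)*sqrt(p))
Z = -15272 (Z = 28331 - 43603 = -15272)
Z/t(-188) = -15272*(-I*sqrt(94)/188) = -(-3818)*I*sqrt(94)/47 = 3818*I*sqrt(94)/47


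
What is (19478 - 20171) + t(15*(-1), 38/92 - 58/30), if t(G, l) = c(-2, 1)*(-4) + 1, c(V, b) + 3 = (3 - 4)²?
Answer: -684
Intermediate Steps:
c(V, b) = -2 (c(V, b) = -3 + (3 - 4)² = -3 + (-1)² = -3 + 1 = -2)
t(G, l) = 9 (t(G, l) = -2*(-4) + 1 = 8 + 1 = 9)
(19478 - 20171) + t(15*(-1), 38/92 - 58/30) = (19478 - 20171) + 9 = -693 + 9 = -684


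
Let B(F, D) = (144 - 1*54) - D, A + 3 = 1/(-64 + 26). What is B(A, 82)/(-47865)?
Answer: -8/47865 ≈ -0.00016714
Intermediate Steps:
A = -115/38 (A = -3 + 1/(-64 + 26) = -3 + 1/(-38) = -3 - 1/38 = -115/38 ≈ -3.0263)
B(F, D) = 90 - D (B(F, D) = (144 - 54) - D = 90 - D)
B(A, 82)/(-47865) = (90 - 1*82)/(-47865) = (90 - 82)*(-1/47865) = 8*(-1/47865) = -8/47865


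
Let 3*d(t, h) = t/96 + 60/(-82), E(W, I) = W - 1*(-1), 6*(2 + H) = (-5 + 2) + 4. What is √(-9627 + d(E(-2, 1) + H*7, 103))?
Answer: I*√83895148617/2952 ≈ 98.119*I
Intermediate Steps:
H = -11/6 (H = -2 + ((-5 + 2) + 4)/6 = -2 + (-3 + 4)/6 = -2 + (⅙)*1 = -2 + ⅙ = -11/6 ≈ -1.8333)
E(W, I) = 1 + W (E(W, I) = W + 1 = 1 + W)
d(t, h) = -10/41 + t/288 (d(t, h) = (t/96 + 60/(-82))/3 = (t*(1/96) + 60*(-1/82))/3 = (t/96 - 30/41)/3 = (-30/41 + t/96)/3 = -10/41 + t/288)
√(-9627 + d(E(-2, 1) + H*7, 103)) = √(-9627 + (-10/41 + ((1 - 2) - 11/6*7)/288)) = √(-9627 + (-10/41 + (-1 - 77/6)/288)) = √(-9627 + (-10/41 + (1/288)*(-83/6))) = √(-9627 + (-10/41 - 83/1728)) = √(-9627 - 20683/70848) = √(-682074379/70848) = I*√83895148617/2952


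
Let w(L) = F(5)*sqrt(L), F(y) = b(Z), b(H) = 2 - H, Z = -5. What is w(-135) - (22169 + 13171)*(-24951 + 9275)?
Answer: 553989840 + 21*I*sqrt(15) ≈ 5.5399e+8 + 81.333*I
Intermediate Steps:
F(y) = 7 (F(y) = 2 - 1*(-5) = 2 + 5 = 7)
w(L) = 7*sqrt(L)
w(-135) - (22169 + 13171)*(-24951 + 9275) = 7*sqrt(-135) - (22169 + 13171)*(-24951 + 9275) = 7*(3*I*sqrt(15)) - 35340*(-15676) = 21*I*sqrt(15) - 1*(-553989840) = 21*I*sqrt(15) + 553989840 = 553989840 + 21*I*sqrt(15)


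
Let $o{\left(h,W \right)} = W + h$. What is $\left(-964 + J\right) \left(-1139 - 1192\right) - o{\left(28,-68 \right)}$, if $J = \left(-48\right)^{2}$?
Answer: $-3123500$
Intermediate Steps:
$J = 2304$
$\left(-964 + J\right) \left(-1139 - 1192\right) - o{\left(28,-68 \right)} = \left(-964 + 2304\right) \left(-1139 - 1192\right) - \left(-68 + 28\right) = 1340 \left(-2331\right) - -40 = -3123540 + 40 = -3123500$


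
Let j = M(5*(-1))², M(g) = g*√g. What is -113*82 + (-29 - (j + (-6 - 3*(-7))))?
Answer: -9185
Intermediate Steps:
M(g) = g^(3/2)
j = -125 (j = ((5*(-1))^(3/2))² = ((-5)^(3/2))² = (-5*I*√5)² = -125)
-113*82 + (-29 - (j + (-6 - 3*(-7)))) = -113*82 + (-29 - (-125 + (-6 - 3*(-7)))) = -9266 + (-29 - (-125 + (-6 - 1*(-21)))) = -9266 + (-29 - (-125 + (-6 + 21))) = -9266 + (-29 - (-125 + 15)) = -9266 + (-29 - 1*(-110)) = -9266 + (-29 + 110) = -9266 + 81 = -9185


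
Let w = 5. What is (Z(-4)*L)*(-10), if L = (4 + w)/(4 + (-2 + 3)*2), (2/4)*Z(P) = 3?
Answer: -90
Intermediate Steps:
Z(P) = 6 (Z(P) = 2*3 = 6)
L = 3/2 (L = (4 + 5)/(4 + (-2 + 3)*2) = 9/(4 + 1*2) = 9/(4 + 2) = 9/6 = 9*(⅙) = 3/2 ≈ 1.5000)
(Z(-4)*L)*(-10) = (6*(3/2))*(-10) = 9*(-10) = -90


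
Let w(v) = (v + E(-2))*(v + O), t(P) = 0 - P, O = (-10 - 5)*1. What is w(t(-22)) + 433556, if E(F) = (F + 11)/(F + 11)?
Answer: 433717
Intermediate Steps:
E(F) = 1 (E(F) = (11 + F)/(11 + F) = 1)
O = -15 (O = -15*1 = -15)
t(P) = -P
w(v) = (1 + v)*(-15 + v) (w(v) = (v + 1)*(v - 15) = (1 + v)*(-15 + v))
w(t(-22)) + 433556 = (-15 + (-1*(-22))² - (-14)*(-22)) + 433556 = (-15 + 22² - 14*22) + 433556 = (-15 + 484 - 308) + 433556 = 161 + 433556 = 433717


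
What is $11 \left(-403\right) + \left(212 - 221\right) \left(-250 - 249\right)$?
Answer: $58$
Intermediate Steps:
$11 \left(-403\right) + \left(212 - 221\right) \left(-250 - 249\right) = -4433 - -4491 = -4433 + 4491 = 58$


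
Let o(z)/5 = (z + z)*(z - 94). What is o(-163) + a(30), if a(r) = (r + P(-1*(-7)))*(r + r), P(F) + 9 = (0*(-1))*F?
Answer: 420170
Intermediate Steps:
P(F) = -9 (P(F) = -9 + (0*(-1))*F = -9 + 0*F = -9 + 0 = -9)
o(z) = 10*z*(-94 + z) (o(z) = 5*((z + z)*(z - 94)) = 5*((2*z)*(-94 + z)) = 5*(2*z*(-94 + z)) = 10*z*(-94 + z))
a(r) = 2*r*(-9 + r) (a(r) = (r - 9)*(r + r) = (-9 + r)*(2*r) = 2*r*(-9 + r))
o(-163) + a(30) = 10*(-163)*(-94 - 163) + 2*30*(-9 + 30) = 10*(-163)*(-257) + 2*30*21 = 418910 + 1260 = 420170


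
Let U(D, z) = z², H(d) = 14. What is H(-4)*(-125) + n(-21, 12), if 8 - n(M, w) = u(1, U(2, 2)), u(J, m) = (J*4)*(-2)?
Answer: -1734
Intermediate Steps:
u(J, m) = -8*J (u(J, m) = (4*J)*(-2) = -8*J)
n(M, w) = 16 (n(M, w) = 8 - (-8) = 8 - 1*(-8) = 8 + 8 = 16)
H(-4)*(-125) + n(-21, 12) = 14*(-125) + 16 = -1750 + 16 = -1734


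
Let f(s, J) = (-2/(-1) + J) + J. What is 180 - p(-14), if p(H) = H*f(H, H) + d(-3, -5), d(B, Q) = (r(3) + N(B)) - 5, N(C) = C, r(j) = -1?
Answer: -175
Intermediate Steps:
f(s, J) = 2 + 2*J (f(s, J) = (-2*(-1) + J) + J = (2 + J) + J = 2 + 2*J)
d(B, Q) = -6 + B (d(B, Q) = (-1 + B) - 5 = -6 + B)
p(H) = -9 + H*(2 + 2*H) (p(H) = H*(2 + 2*H) + (-6 - 3) = H*(2 + 2*H) - 9 = -9 + H*(2 + 2*H))
180 - p(-14) = 180 - (-9 + 2*(-14)*(1 - 14)) = 180 - (-9 + 2*(-14)*(-13)) = 180 - (-9 + 364) = 180 - 1*355 = 180 - 355 = -175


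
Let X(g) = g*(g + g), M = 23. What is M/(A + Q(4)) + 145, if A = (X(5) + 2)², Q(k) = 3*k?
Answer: 393843/2716 ≈ 145.01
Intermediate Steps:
X(g) = 2*g² (X(g) = g*(2*g) = 2*g²)
A = 2704 (A = (2*5² + 2)² = (2*25 + 2)² = (50 + 2)² = 52² = 2704)
M/(A + Q(4)) + 145 = 23/(2704 + 3*4) + 145 = 23/(2704 + 12) + 145 = 23/2716 + 145 = 393843/2716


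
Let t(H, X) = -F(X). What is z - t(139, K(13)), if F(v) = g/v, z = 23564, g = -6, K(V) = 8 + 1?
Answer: 70690/3 ≈ 23563.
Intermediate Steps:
K(V) = 9
F(v) = -6/v
t(H, X) = 6/X (t(H, X) = -(-6)/X = 6/X)
z - t(139, K(13)) = 23564 - 6/9 = 23564 - 1*2/3 = 23564 - 2/3 = 70690/3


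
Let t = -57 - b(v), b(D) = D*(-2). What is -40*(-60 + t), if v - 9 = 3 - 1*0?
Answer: 3720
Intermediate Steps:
v = 12 (v = 9 + (3 - 1*0) = 9 + (3 + 0) = 9 + 3 = 12)
b(D) = -2*D
t = -33 (t = -57 - (-2)*12 = -57 - 1*(-24) = -57 + 24 = -33)
-40*(-60 + t) = -40*(-60 - 33) = -40*(-93) = 3720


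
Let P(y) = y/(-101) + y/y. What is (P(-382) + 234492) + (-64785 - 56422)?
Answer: 11442268/101 ≈ 1.1329e+5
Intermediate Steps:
P(y) = 1 - y/101 (P(y) = y*(-1/101) + 1 = -y/101 + 1 = 1 - y/101)
(P(-382) + 234492) + (-64785 - 56422) = ((1 - 1/101*(-382)) + 234492) + (-64785 - 56422) = ((1 + 382/101) + 234492) - 121207 = (483/101 + 234492) - 121207 = 23684175/101 - 121207 = 11442268/101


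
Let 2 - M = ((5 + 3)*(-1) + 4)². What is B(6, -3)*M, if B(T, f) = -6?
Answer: 84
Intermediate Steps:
M = -14 (M = 2 - ((5 + 3)*(-1) + 4)² = 2 - (8*(-1) + 4)² = 2 - (-8 + 4)² = 2 - 1*(-4)² = 2 - 1*16 = 2 - 16 = -14)
B(6, -3)*M = -6*(-14) = 84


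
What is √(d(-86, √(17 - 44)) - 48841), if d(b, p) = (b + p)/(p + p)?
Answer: √(-1758258 + 172*I*√3)/6 ≈ 0.018723 + 221.0*I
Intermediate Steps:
d(b, p) = (b + p)/(2*p) (d(b, p) = (b + p)/((2*p)) = (b + p)*(1/(2*p)) = (b + p)/(2*p))
√(d(-86, √(17 - 44)) - 48841) = √((-86 + √(17 - 44))/(2*(√(17 - 44))) - 48841) = √((-86 + √(-27))/(2*(√(-27))) - 48841) = √((-86 + 3*I*√3)/(2*((3*I*√3))) - 48841) = √((-I*√3/9)*(-86 + 3*I*√3)/2 - 48841) = √(-I*√3*(-86 + 3*I*√3)/18 - 48841) = √(-48841 - I*√3*(-86 + 3*I*√3)/18)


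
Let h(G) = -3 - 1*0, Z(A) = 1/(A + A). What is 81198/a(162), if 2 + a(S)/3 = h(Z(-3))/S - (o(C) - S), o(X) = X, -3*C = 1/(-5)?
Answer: 7307820/43177 ≈ 169.25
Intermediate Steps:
Z(A) = 1/(2*A)
h(G) = -3 (h(G) = -3 + 0 = -3)
C = 1/15 (C = -⅓/(-5) = -⅓*(-⅕) = 1/15 ≈ 0.066667)
a(S) = -31/5 - 9/S + 3*S (a(S) = -6 + 3*(-3/S - (1/15 - S)) = -6 + 3*(-3/S + (-1/15 + S)) = -6 + 3*(-1/15 + S - 3/S) = -6 + (-⅕ - 9/S + 3*S) = -31/5 - 9/S + 3*S)
81198/a(162) = 81198/(-31/5 - 9/162 + 3*162) = 81198/(-31/5 - 9*1/162 + 486) = 81198/(-31/5 - 1/18 + 486) = 81198/(43177/90) = 81198*(90/43177) = 7307820/43177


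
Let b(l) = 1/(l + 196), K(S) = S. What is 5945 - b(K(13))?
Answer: 1242504/209 ≈ 5945.0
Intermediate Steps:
b(l) = 1/(196 + l)
5945 - b(K(13)) = 5945 - 1/(196 + 13) = 5945 - 1/209 = 1242504/209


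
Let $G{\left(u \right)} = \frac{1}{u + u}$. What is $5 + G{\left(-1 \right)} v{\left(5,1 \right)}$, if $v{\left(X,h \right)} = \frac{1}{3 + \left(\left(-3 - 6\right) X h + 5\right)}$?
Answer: $\frac{371}{74} \approx 5.0135$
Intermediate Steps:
$G{\left(u \right)} = \frac{1}{2 u}$
$v{\left(X,h \right)} = \frac{1}{8 - 9 X h}$ ($v{\left(X,h \right)} = \frac{1}{3 + \left(\left(-3 - 6\right) X h + 5\right)} = \frac{1}{3 + \left(- 9 X h + 5\right)} = \frac{1}{3 - \left(-5 + 9 X h\right)} = \frac{1}{8 - 9 X h}$)
$5 + G{\left(-1 \right)} v{\left(5,1 \right)} = 5 + \frac{1}{2 \left(-1\right)} \left(- \frac{1}{-8 + 9 \cdot 5 \cdot 1}\right) = 5 + \frac{1}{2} \left(-1\right) \left(- \frac{1}{-8 + 45}\right) = 5 - \frac{\left(-1\right) \frac{1}{37}}{2} = 5 - - \frac{1}{74} = 5 + \frac{1}{74} = \frac{371}{74}$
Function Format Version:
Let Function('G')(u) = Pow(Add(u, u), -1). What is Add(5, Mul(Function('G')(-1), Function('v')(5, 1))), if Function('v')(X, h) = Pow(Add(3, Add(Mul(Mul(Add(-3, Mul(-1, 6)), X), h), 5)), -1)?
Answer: Rational(371, 74) ≈ 5.0135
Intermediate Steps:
Function('G')(u) = Mul(Rational(1, 2), Pow(u, -1)) (Function('G')(u) = Pow(Mul(2, u), -1) = Mul(Rational(1, 2), Pow(u, -1)))
Function('v')(X, h) = Pow(Add(8, Mul(-9, X, h)), -1) (Function('v')(X, h) = Pow(Add(3, Add(Mul(Mul(Add(-3, -6), X), h), 5)), -1) = Pow(Add(3, Add(Mul(Mul(-9, X), h), 5)), -1) = Pow(Add(3, Add(Mul(-9, X, h), 5)), -1) = Pow(Add(3, Add(5, Mul(-9, X, h))), -1) = Pow(Add(8, Mul(-9, X, h)), -1))
Add(5, Mul(Function('G')(-1), Function('v')(5, 1))) = Add(5, Mul(Mul(Rational(1, 2), Pow(-1, -1)), Mul(-1, Pow(Add(-8, Mul(9, 5, 1)), -1)))) = Add(5, Mul(Mul(Rational(1, 2), -1), Mul(-1, Pow(Add(-8, 45), -1)))) = Add(5, Mul(Rational(-1, 2), Mul(-1, Pow(37, -1)))) = Add(5, Mul(Rational(-1, 2), Mul(-1, Rational(1, 37)))) = Add(5, Mul(Rational(-1, 2), Rational(-1, 37))) = Add(5, Rational(1, 74)) = Rational(371, 74)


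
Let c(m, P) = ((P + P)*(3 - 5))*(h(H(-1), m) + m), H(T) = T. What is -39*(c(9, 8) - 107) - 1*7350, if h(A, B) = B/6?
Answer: 9927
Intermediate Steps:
h(A, B) = B/6 (h(A, B) = B*(1/6) = B/6)
c(m, P) = -14*P*m/3 (c(m, P) = ((P + P)*(3 - 5))*(m/6 + m) = ((2*P)*(-2))*(7*m/6) = (-4*P)*(7*m/6) = -14*P*m/3)
-39*(c(9, 8) - 107) - 1*7350 = -39*(-14/3*8*9 - 107) - 1*7350 = -39*(-336 - 107) - 7350 = -39*(-443) - 7350 = 17277 - 7350 = 9927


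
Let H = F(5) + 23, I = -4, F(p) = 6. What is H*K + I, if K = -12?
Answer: -352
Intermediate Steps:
H = 29 (H = 6 + 23 = 29)
H*K + I = 29*(-12) - 4 = -348 - 4 = -352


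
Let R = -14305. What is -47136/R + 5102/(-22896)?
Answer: 503120873/163763640 ≈ 3.0722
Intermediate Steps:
-47136/R + 5102/(-22896) = -47136/(-14305) + 5102/(-22896) = -47136*(-1/14305) + 5102*(-1/22896) = 47136/14305 - 2551/11448 = 503120873/163763640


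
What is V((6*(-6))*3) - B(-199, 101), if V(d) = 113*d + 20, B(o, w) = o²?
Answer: -51785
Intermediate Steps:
V(d) = 20 + 113*d
V((6*(-6))*3) - B(-199, 101) = (20 + 113*((6*(-6))*3)) - 1*(-199)² = (20 + 113*(-36*3)) - 1*39601 = (20 + 113*(-108)) - 39601 = (20 - 12204) - 39601 = -12184 - 39601 = -51785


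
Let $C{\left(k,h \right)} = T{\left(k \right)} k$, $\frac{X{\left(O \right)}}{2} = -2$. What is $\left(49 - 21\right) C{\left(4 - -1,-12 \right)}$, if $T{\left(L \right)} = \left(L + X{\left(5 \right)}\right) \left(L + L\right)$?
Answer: $1400$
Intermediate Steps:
$X{\left(O \right)} = -4$ ($X{\left(O \right)} = 2 \left(-2\right) = -4$)
$T{\left(L \right)} = 2 L \left(-4 + L\right)$ ($T{\left(L \right)} = \left(L - 4\right) \left(L + L\right) = \left(-4 + L\right) 2 L = 2 L \left(-4 + L\right)$)
$C{\left(k,h \right)} = 2 k^{2} \left(-4 + k\right)$ ($C{\left(k,h \right)} = 2 k \left(-4 + k\right) k = 2 k^{2} \left(-4 + k\right)$)
$\left(49 - 21\right) C{\left(4 - -1,-12 \right)} = \left(49 - 21\right) 2 \left(4 - -1\right)^{2} \left(-4 + \left(4 - -1\right)\right) = 28 \cdot 2 \left(4 + 1\right)^{2} \left(-4 + \left(4 + 1\right)\right) = 28 \cdot 2 \cdot 5^{2} \left(-4 + 5\right) = 28 \cdot 2 \cdot 25 \cdot 1 = 28 \cdot 50 = 1400$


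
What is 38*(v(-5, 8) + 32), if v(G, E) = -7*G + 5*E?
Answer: 4066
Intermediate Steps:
38*(v(-5, 8) + 32) = 38*((-7*(-5) + 5*8) + 32) = 38*((35 + 40) + 32) = 38*(75 + 32) = 38*107 = 4066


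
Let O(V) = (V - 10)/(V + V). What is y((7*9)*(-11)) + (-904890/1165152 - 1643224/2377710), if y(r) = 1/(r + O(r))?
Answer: -65108851049030863/44316831479383440 ≈ -1.4692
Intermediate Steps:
O(V) = (-10 + V)/(2*V) (O(V) = (-10 + V)/((2*V)) = (-10 + V)*(1/(2*V)) = (-10 + V)/(2*V))
y(r) = 1/(r + (-10 + r)/(2*r))
y((7*9)*(-11)) + (-904890/1165152 - 1643224/2377710) = 2*((7*9)*(-11))/(-10 + (7*9)*(-11) + 2*((7*9)*(-11))**2) + (-904890/1165152 - 1643224/2377710) = 2*(63*(-11))/(-10 + 63*(-11) + 2*(63*(-11))**2) + (-904890*1/1165152 - 1643224*1/2377710) = 2*(-693)/(-10 - 693 + 2*(-693)**2) + (-150815/194192 - 821612/1188855) = 2*(-693)/(-10 - 693 + 2*480249) - 338847644329/230866130160 = 2*(-693)/(-10 - 693 + 960498) - 338847644329/230866130160 = 2*(-693)/959795 - 338847644329/230866130160 = 2*(-693)*(1/959795) - 338847644329/230866130160 = -1386/959795 - 338847644329/230866130160 = -65108851049030863/44316831479383440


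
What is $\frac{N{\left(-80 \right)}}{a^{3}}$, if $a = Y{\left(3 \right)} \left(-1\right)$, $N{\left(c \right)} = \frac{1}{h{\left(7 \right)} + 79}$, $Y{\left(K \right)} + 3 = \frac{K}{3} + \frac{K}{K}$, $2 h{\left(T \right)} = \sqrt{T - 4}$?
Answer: $\frac{316}{24961} - \frac{2 \sqrt{3}}{24961} \approx 0.012521$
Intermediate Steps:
$h{\left(T \right)} = \frac{\sqrt{-4 + T}}{2}$ ($h{\left(T \right)} = \frac{\sqrt{T - 4}}{2} = \frac{\sqrt{-4 + T}}{2}$)
$Y{\left(K \right)} = -2 + \frac{K}{3}$ ($Y{\left(K \right)} = -3 + \left(\frac{K}{3} + \frac{K}{K}\right) = -3 + \left(K \frac{1}{3} + 1\right) = -3 + \left(\frac{K}{3} + 1\right) = -3 + \left(1 + \frac{K}{3}\right) = -2 + \frac{K}{3}$)
$N{\left(c \right)} = \frac{1}{79 + \frac{\sqrt{3}}{2}}$ ($N{\left(c \right)} = \frac{1}{\frac{\sqrt{-4 + 7}}{2} + 79} = \frac{1}{\frac{\sqrt{3}}{2} + 79} = \frac{1}{79 + \frac{\sqrt{3}}{2}}$)
$a = 1$ ($a = \left(-2 + \frac{1}{3} \cdot 3\right) \left(-1\right) = \left(-2 + 1\right) \left(-1\right) = \left(-1\right) \left(-1\right) = 1$)
$\frac{N{\left(-80 \right)}}{a^{3}} = \frac{\frac{316}{24961} - \frac{2 \sqrt{3}}{24961}}{1^{3}} = \frac{\frac{316}{24961} - \frac{2 \sqrt{3}}{24961}}{1} = \left(\frac{316}{24961} - \frac{2 \sqrt{3}}{24961}\right) 1 = \frac{316}{24961} - \frac{2 \sqrt{3}}{24961}$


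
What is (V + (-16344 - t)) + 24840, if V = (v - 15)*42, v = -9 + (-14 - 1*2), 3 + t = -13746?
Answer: 20565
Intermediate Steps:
t = -13749 (t = -3 - 13746 = -13749)
v = -25 (v = -9 + (-14 - 2) = -9 - 16 = -25)
V = -1680 (V = (-25 - 15)*42 = -40*42 = -1680)
(V + (-16344 - t)) + 24840 = (-1680 + (-16344 - 1*(-13749))) + 24840 = (-1680 + (-16344 + 13749)) + 24840 = (-1680 - 2595) + 24840 = -4275 + 24840 = 20565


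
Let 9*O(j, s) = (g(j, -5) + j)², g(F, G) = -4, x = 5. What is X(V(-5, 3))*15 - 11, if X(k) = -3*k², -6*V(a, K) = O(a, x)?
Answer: -449/4 ≈ -112.25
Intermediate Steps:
O(j, s) = (-4 + j)²/9
V(a, K) = -(-4 + a)²/54
X(V(-5, 3))*15 - 11 = -3*(-4 - 5)⁴/2916*15 - 11 = -3*(-1/54*(-9)²)²*15 - 11 = -3*(-1/54*81)²*15 - 11 = -3*(-3/2)²*15 - 11 = -3*9/4*15 - 11 = -27/4*15 - 11 = -405/4 - 11 = -449/4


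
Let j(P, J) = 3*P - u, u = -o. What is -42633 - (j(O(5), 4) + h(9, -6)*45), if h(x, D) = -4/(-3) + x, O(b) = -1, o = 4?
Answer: -43099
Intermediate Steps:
u = -4 (u = -1*4 = -4)
j(P, J) = 4 + 3*P (j(P, J) = 3*P - 1*(-4) = 3*P + 4 = 4 + 3*P)
h(x, D) = 4/3 + x (h(x, D) = -1/3*(-4) + x = 4/3 + x)
-42633 - (j(O(5), 4) + h(9, -6)*45) = -42633 - ((4 + 3*(-1)) + (4/3 + 9)*45) = -42633 - ((4 - 3) + (31/3)*45) = -42633 - (1 + 465) = -42633 - 1*466 = -42633 - 466 = -43099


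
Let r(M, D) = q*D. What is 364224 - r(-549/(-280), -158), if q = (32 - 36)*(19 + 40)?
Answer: 326936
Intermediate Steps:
q = -236 (q = -4*59 = -236)
r(M, D) = -236*D
364224 - r(-549/(-280), -158) = 364224 - (-236)*(-158) = 364224 - 1*37288 = 364224 - 37288 = 326936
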